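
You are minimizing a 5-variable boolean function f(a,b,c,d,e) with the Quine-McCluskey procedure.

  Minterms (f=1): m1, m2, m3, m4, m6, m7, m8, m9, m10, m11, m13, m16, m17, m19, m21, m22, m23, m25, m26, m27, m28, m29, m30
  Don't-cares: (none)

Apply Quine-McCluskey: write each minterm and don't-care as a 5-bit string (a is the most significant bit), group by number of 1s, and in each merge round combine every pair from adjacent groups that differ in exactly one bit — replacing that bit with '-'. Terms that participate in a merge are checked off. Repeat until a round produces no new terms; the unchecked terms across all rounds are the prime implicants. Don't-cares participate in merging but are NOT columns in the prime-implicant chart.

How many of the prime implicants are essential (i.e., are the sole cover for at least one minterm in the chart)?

5

Round 0: 00001✓ 00010✓ 00011✓ 00100✓ 00110✓ 00111✓ 01000✓ 01001✓ 01010✓ 01011✓ 01101✓ 10000✓ 10001✓ 10011✓ 10101✓ 10110✓ 10111✓ 11001✓ 11010✓ 11011✓ 11100✓ 11101✓ 11110✓
Round 1: -0001✓ -0011✓ -0110✓ -0111✓ -1001✓ -1010✓ -1011✓ -1101✓ 0-001✓ 0-010✓ 0-011✓ 00-10✓ 00-11✓ 000-1✓ 0001-✓ 001-0 0011-✓ 01-01✓ 010-0✓ 010-1✓ 0100-✓ 0101-✓ 1-001✓ 1-011✓ 1-101✓ 1-110 10-01✓ 10-11✓ 100-1✓ 1000- 101-1✓ 1011-✓ 11-01✓ 11-10 110-1✓ 1101-✓ 111-0 1110-
Round 2: --001✓ --011✓ -0-11 -00-1✓ -011- -1-01 -10-1✓ -101- 0-0-1✓ 0-01- 00-1- 010-- 1--01 1-0-1✓ 10--1
Round 3: --0-1
PIs = {--0-1, -0-11, -011-, -1-01, -101-, 0-01-, 00-1-, 001-0, 010--, 1--01, 1-110, 10--1, 1000-, 11-10, 111-0, 1110-}
Coverage chart:
  m1: --0-1 ←essential
  m2: 0-01-,00-1-
  m3: --0-1,-0-11,0-01-,00-1-
  m4: 001-0 ←essential
  m6: -011-,00-1-,001-0
  m7: -0-11,-011-,00-1-
  m8: 010-- ←essential
  m9: --0-1,-1-01,010--
  m10: -101-,0-01-,010--
  m11: --0-1,-101-,0-01-,010--
  m13: -1-01 ←essential
  m16: 1000- ←essential
  m17: --0-1,1--01,10--1,1000-
  m19: --0-1,-0-11,10--1
  m21: 1--01,10--1
  m22: -011-,1-110
  m23: -0-11,-011-,10--1
  m25: --0-1,-1-01,1--01
  m26: -101-,11-10
  m27: --0-1,-101-
  m28: 111-0,1110-
  m29: -1-01,1--01,1110-
  m30: 1-110,11-10,111-0
Essential: --0-1, -1-01, 001-0, 010--, 1000-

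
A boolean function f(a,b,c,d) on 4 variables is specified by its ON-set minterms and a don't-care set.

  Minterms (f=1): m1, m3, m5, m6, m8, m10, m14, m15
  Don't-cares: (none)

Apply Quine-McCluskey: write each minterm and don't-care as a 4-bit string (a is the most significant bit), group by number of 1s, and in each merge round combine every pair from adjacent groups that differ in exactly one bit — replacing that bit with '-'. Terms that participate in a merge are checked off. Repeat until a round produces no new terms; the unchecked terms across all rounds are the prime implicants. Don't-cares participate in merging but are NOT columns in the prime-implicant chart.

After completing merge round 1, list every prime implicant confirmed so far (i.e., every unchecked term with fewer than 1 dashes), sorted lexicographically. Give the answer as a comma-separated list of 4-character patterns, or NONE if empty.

NONE

size-2^0 implicants → 0001(✓)  0011(✓)  0101(✓)  0110(✓)  1000(✓)  1010(✓)  1110(✓)  1111(✓)
size-2^1 implicants → -110  0-01  00-1  1-10  10-0  111-
Unchecked terms (primes): -110, 0-01, 00-1, 1-10, 10-0, 111-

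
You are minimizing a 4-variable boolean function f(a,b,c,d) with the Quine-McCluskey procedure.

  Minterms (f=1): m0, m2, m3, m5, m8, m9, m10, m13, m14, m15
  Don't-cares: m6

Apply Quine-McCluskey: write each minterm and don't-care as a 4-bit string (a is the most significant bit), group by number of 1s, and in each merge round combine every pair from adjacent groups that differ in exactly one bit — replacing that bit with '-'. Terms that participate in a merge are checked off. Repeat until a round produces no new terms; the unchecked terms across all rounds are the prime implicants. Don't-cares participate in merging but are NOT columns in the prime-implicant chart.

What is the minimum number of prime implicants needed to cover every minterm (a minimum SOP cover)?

size-2^0 implicants → 0000(✓)  0010(✓)  0011(✓)  0101(✓)  0110(✓)  1000(✓)  1001(✓)  1010(✓)  1101(✓)  1110(✓)  1111(✓)
size-2^1 implicants → -000(✓)  -010(✓)  -101  -110(✓)  0-10(✓)  00-0(✓)  001-  1-01  1-10(✓)  10-0(✓)  100-  11-1  111-
size-2^2 implicants → --10  -0-0
Unchecked terms (primes): --10, -0-0, -101, 001-, 1-01, 100-, 11-1, 111-
Minterm coverage:
  m0 ⊆ -0-0 [E]
  m2 ⊆ --10,-0-0,001-
  m3 ⊆ 001- [E]
  m5 ⊆ -101 [E]
  m8 ⊆ -0-0,100-
  m9 ⊆ 1-01,100-
  m10 ⊆ --10,-0-0
  m13 ⊆ -101,1-01,11-1
  m14 ⊆ --10,111-
  m15 ⊆ 11-1,111-
E = {-0-0, -101, 001-}
Petrick residual → 1-01, 111-
Cover = b'd' + bc'd + a'b'c + ac'd + abc  |cover|=5

5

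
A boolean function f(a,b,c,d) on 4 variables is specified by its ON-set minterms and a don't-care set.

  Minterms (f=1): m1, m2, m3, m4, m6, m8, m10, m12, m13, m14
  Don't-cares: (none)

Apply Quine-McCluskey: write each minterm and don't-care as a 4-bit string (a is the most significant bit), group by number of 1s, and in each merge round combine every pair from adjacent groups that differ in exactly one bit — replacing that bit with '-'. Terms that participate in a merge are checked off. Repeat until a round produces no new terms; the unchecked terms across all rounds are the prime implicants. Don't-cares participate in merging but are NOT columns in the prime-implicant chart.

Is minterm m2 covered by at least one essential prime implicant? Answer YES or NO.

size-2^0 implicants → 0001(✓)  0010(✓)  0011(✓)  0100(✓)  0110(✓)  1000(✓)  1010(✓)  1100(✓)  1101(✓)  1110(✓)
size-2^1 implicants → -010(✓)  -100(✓)  -110(✓)  0-10(✓)  00-1  001-  01-0(✓)  1-00(✓)  1-10(✓)  10-0(✓)  11-0(✓)  110-
size-2^2 implicants → --10  -1-0  1--0
Unchecked terms (primes): --10, -1-0, 00-1, 001-, 1--0, 110-
Minterm coverage:
  m1 ⊆ 00-1 [E]
  m2 ⊆ --10,001-
  m3 ⊆ 00-1,001-
  m4 ⊆ -1-0 [E]
  m6 ⊆ --10,-1-0
  m8 ⊆ 1--0 [E]
  m10 ⊆ --10,1--0
  m12 ⊆ -1-0,1--0,110-
  m13 ⊆ 110- [E]
  m14 ⊆ --10,-1-0,1--0
E = {-1-0, 00-1, 1--0, 110-}

NO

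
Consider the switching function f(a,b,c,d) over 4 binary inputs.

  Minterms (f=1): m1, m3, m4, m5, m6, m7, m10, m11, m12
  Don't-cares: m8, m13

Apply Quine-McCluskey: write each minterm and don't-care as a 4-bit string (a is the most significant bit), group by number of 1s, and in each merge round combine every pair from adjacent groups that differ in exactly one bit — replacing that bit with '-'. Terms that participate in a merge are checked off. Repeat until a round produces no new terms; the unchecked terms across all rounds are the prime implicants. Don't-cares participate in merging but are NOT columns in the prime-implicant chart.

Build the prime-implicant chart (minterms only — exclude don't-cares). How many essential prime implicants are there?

[col 0] 0001*, 0011*, 0100*, 0101*, 0110*, 0111*, 1000*, 1010*, 1011*, 1100*, 1101*
[col 1] -011, -100*, -101*, 0-01*, 0-11*, 00-1*, 01-0*, 01-1*, 010-*, 011-*, 1-00, 10-0, 101-, 110-*
[col 2] -10-, 0--1, 01--
Prime implicants: -011, -10-, 0--1, 01--, 1-00, 10-0, 101-
PI chart (minterm → PIs covering it):
  1 | 0--1  (sole → essential)
  3 | -011,0--1
  4 | -10-,01--
  5 | -10-,0--1,01--
  6 | 01--  (sole → essential)
  7 | 0--1,01--
  10 | 10-0,101-
  11 | -011,101-
  12 | -10-,1-00
Essential prime implicants: 0--1, 01--

2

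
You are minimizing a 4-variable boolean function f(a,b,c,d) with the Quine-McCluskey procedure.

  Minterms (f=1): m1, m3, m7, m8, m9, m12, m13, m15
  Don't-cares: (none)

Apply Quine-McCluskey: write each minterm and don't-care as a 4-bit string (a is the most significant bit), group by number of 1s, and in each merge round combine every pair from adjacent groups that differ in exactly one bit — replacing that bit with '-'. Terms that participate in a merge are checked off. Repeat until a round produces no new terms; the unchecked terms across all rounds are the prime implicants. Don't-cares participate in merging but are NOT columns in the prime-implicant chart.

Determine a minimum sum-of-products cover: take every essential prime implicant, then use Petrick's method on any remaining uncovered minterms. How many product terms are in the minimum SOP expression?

3

Round 0: 0001✓ 0011✓ 0111✓ 1000✓ 1001✓ 1100✓ 1101✓ 1111✓
Round 1: -001 -111 0-11 00-1 1-00✓ 1-01✓ 100-✓ 11-1 110-✓
Round 2: 1-0-
PIs = {-001, -111, 0-11, 00-1, 1-0-, 11-1}
Coverage chart:
  m1: -001,00-1
  m3: 0-11,00-1
  m7: -111,0-11
  m8: 1-0- ←essential
  m9: -001,1-0-
  m12: 1-0- ←essential
  m13: 1-0-,11-1
  m15: -111,11-1
Essential: 1-0-
Petrick residual → -111, 00-1
Min cover (3 terms): bcd + a'b'd + ac'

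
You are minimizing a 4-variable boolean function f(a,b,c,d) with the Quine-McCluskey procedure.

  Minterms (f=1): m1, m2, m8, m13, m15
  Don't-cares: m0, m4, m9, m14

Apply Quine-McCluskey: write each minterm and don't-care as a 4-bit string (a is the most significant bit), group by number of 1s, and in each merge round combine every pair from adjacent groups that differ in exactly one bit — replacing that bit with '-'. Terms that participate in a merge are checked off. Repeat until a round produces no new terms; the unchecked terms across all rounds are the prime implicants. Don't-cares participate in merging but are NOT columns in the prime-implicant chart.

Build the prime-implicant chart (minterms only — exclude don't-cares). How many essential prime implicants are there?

2

Round 0: 0000✓ 0001✓ 0010✓ 0100✓ 1000✓ 1001✓ 1101✓ 1110✓ 1111✓
Round 1: -000✓ -001✓ 0-00 00-0 000-✓ 1-01 100-✓ 11-1 111-
Round 2: -00-
PIs = {-00-, 0-00, 00-0, 1-01, 11-1, 111-}
Coverage chart:
  m1: -00- ←essential
  m2: 00-0 ←essential
  m8: -00- ←essential
  m13: 1-01,11-1
  m15: 11-1,111-
Essential: -00-, 00-0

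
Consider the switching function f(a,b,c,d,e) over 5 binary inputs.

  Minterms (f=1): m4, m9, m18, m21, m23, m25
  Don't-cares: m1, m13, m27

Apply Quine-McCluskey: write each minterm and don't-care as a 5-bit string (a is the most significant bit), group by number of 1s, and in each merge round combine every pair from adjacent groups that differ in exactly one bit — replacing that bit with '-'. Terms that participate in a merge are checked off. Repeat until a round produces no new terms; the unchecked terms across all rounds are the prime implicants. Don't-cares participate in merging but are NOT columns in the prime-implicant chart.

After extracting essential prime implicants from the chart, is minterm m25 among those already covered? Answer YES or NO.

size-2^0 implicants → 00001(✓)  00100  01001(✓)  01101(✓)  10010  10101(✓)  10111(✓)  11001(✓)  11011(✓)
size-2^1 implicants → -1001  0-001  01-01  101-1  110-1
Unchecked terms (primes): -1001, 0-001, 00100, 01-01, 10010, 101-1, 110-1
Minterm coverage:
  m4 ⊆ 00100 [E]
  m9 ⊆ -1001,0-001,01-01
  m18 ⊆ 10010 [E]
  m21 ⊆ 101-1 [E]
  m23 ⊆ 101-1 [E]
  m25 ⊆ -1001,110-1
E = {00100, 10010, 101-1}

NO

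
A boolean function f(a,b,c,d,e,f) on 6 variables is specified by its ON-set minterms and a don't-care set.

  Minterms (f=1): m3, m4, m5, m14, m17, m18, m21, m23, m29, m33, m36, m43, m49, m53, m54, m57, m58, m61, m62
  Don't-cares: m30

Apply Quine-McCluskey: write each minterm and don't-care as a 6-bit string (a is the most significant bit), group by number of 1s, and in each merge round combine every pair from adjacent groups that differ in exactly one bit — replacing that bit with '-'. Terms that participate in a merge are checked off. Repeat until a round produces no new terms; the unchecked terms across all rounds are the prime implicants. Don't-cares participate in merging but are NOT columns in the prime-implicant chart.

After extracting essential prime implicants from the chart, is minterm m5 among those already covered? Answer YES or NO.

size-2^0 implicants → 000011  000100(✓)  000101(✓)  001110(✓)  010001(✓)  010010  010101(✓)  010111(✓)  011101(✓)  011110(✓)  100001(✓)  100100(✓)  101011  110001(✓)  110101(✓)  110110(✓)  111001(✓)  111010(✓)  111101(✓)  111110(✓)
size-2^1 implicants → -00100  -10001(✓)  -10101(✓)  -11101(✓)  -11110  0-0101  0-1110  00010-  01-101(✓)  010-01(✓)  0101-1  1-0001  11-001(✓)  11-101(✓)  11-110  110-01(✓)  111-01(✓)  111-10
size-2^2 implicants → -1-101  -10-01  11--01
Unchecked terms (primes): -00100, -1-101, -10-01, -11110, 0-0101, 0-1110, 000011, 00010-, 010010, 0101-1, 1-0001, 101011, 11--01, 11-110, 111-10
Minterm coverage:
  m3 ⊆ 000011 [E]
  m4 ⊆ -00100,00010-
  m5 ⊆ 0-0101,00010-
  m14 ⊆ 0-1110 [E]
  m17 ⊆ -10-01 [E]
  m18 ⊆ 010010 [E]
  m21 ⊆ -1-101,-10-01,0-0101,0101-1
  m23 ⊆ 0101-1 [E]
  m29 ⊆ -1-101 [E]
  m33 ⊆ 1-0001 [E]
  m36 ⊆ -00100 [E]
  m43 ⊆ 101011 [E]
  m49 ⊆ -10-01,1-0001,11--01
  m53 ⊆ -1-101,-10-01,11--01
  m54 ⊆ 11-110 [E]
  m57 ⊆ 11--01 [E]
  m58 ⊆ 111-10 [E]
  m61 ⊆ -1-101,11--01
  m62 ⊆ -11110,11-110,111-10
E = {-00100, -1-101, -10-01, 0-1110, 000011, 010010, 0101-1, 1-0001, 101011, 11--01, 11-110, 111-10}

NO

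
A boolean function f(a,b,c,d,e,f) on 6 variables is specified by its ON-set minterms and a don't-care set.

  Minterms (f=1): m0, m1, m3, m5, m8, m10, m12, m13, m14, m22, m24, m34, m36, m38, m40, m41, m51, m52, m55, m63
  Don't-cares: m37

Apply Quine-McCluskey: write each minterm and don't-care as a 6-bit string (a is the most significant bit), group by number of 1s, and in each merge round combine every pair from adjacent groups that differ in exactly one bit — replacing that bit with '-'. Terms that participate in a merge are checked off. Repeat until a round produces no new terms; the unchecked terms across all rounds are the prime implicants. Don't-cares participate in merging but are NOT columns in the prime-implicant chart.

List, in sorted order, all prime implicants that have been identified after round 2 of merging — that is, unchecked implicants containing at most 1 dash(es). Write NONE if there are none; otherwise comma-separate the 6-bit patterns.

-00101, -01000, 0-1000, 00-000, 00-101, 000-01, 0000-1, 00000-, 00110-, 010110, 1-0100, 100-10, 1001-0, 10010-, 10100-, 11-111, 110-11

[col 0] 000000*, 000001*, 000011*, 000101*, 001000*, 001010*, 001100*, 001101*, 001110*, 010110, 011000*, 100010*, 100100*, 100101*, 100110*, 101000*, 101001*, 110011*, 110100*, 110111*, 111111*
[col 1] -00101, -01000, 0-1000, 00-000, 00-101, 000-01, 0000-1, 00000-, 001-00*, 001-10*, 0010-0*, 0011-0*, 00110-, 1-0100, 100-10, 1001-0, 10010-, 10100-, 11-111, 110-11
[col 2] 001--0
Prime implicants: -00101, -01000, 0-1000, 00-000, 00-101, 000-01, 0000-1, 00000-, 001--0, 00110-, 010110, 1-0100, 100-10, 1001-0, 10010-, 10100-, 11-111, 110-11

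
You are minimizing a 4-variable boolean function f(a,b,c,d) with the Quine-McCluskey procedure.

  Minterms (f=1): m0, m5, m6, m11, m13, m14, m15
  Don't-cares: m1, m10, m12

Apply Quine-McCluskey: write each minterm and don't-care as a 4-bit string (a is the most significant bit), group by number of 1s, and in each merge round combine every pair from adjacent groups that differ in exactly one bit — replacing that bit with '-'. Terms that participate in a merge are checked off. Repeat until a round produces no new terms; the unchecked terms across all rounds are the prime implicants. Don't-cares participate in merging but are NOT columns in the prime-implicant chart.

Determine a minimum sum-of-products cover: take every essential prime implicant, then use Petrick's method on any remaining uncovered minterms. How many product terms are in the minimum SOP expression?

size-2^0 implicants → 0000(✓)  0001(✓)  0101(✓)  0110(✓)  1010(✓)  1011(✓)  1100(✓)  1101(✓)  1110(✓)  1111(✓)
size-2^1 implicants → -101  -110  0-01  000-  1-10(✓)  1-11(✓)  101-(✓)  11-0(✓)  11-1(✓)  110-(✓)  111-(✓)
size-2^2 implicants → 1-1-  11--
Unchecked terms (primes): -101, -110, 0-01, 000-, 1-1-, 11--
Minterm coverage:
  m0 ⊆ 000- [E]
  m5 ⊆ -101,0-01
  m6 ⊆ -110 [E]
  m11 ⊆ 1-1- [E]
  m13 ⊆ -101,11--
  m14 ⊆ -110,1-1-,11--
  m15 ⊆ 1-1-,11--
E = {-110, 000-, 1-1-}
Petrick residual → -101
Cover = bc'd + bcd' + a'b'c' + ac  |cover|=4

4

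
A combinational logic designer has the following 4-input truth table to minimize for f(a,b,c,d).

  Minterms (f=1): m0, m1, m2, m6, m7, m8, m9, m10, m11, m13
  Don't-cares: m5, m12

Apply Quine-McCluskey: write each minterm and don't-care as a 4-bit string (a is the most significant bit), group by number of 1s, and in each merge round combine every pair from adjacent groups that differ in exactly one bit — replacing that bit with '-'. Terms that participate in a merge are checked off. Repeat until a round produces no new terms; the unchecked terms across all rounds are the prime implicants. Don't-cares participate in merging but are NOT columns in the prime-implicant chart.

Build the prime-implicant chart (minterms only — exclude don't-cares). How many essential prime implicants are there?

[col 0] 0000*, 0001*, 0010*, 0101*, 0110*, 0111*, 1000*, 1001*, 1010*, 1011*, 1100*, 1101*
[col 1] -000*, -001*, -010*, -101*, 0-01*, 0-10, 00-0*, 000-*, 01-1, 011-, 1-00*, 1-01*, 10-0*, 10-1*, 100-*, 101-*, 110-*
[col 2] --01, -0-0, -00-, 1-0-, 10--
Prime implicants: --01, -0-0, -00-, 0-10, 01-1, 011-, 1-0-, 10--
PI chart (minterm → PIs covering it):
  0 | -0-0,-00-
  1 | --01,-00-
  2 | -0-0,0-10
  6 | 0-10,011-
  7 | 01-1,011-
  8 | -0-0,-00-,1-0-,10--
  9 | --01,-00-,1-0-,10--
  10 | -0-0,10--
  11 | 10--  (sole → essential)
  13 | --01,1-0-
Essential prime implicants: 10--

1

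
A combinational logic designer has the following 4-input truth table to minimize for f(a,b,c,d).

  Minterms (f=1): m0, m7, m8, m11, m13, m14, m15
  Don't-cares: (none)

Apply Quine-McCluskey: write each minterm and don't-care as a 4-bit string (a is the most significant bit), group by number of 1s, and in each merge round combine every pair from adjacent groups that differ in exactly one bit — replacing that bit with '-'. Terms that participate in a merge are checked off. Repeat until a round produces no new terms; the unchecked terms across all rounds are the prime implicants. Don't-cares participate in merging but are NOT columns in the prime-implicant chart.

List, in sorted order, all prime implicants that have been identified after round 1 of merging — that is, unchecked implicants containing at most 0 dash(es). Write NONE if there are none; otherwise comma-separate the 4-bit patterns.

NONE

size-2^0 implicants → 0000(✓)  0111(✓)  1000(✓)  1011(✓)  1101(✓)  1110(✓)  1111(✓)
size-2^1 implicants → -000  -111  1-11  11-1  111-
Unchecked terms (primes): -000, -111, 1-11, 11-1, 111-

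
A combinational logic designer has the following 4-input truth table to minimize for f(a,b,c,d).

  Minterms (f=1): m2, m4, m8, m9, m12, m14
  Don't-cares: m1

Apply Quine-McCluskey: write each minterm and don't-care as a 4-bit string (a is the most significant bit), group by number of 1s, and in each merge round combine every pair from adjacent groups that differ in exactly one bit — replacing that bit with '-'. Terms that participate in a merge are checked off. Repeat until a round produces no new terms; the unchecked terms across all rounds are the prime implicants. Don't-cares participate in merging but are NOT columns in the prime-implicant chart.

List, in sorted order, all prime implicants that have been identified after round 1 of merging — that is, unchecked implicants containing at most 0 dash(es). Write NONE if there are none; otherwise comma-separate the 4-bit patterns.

Round 0: 0001✓ 0010 0100✓ 1000✓ 1001✓ 1100✓ 1110✓
Round 1: -001 -100 1-00 100- 11-0
PIs = {-001, -100, 0010, 1-00, 100-, 11-0}

0010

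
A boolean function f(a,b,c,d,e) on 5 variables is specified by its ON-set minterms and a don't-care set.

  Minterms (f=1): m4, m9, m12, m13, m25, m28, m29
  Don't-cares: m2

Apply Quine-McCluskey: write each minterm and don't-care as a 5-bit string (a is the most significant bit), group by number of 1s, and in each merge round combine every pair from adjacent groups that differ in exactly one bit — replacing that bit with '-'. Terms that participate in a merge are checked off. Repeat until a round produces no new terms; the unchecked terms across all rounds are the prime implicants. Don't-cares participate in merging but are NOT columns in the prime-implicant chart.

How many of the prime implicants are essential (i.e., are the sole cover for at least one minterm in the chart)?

Round 0: 00010 00100✓ 01001✓ 01100✓ 01101✓ 11001✓ 11100✓ 11101✓
Round 1: -1001✓ -1100✓ -1101✓ 0-100 01-01✓ 0110-✓ 11-01✓ 1110-✓
Round 2: -1-01 -110-
PIs = {-1-01, -110-, 0-100, 00010}
Coverage chart:
  m4: 0-100 ←essential
  m9: -1-01 ←essential
  m12: -110-,0-100
  m13: -1-01,-110-
  m25: -1-01 ←essential
  m28: -110- ←essential
  m29: -1-01,-110-
Essential: -1-01, -110-, 0-100

3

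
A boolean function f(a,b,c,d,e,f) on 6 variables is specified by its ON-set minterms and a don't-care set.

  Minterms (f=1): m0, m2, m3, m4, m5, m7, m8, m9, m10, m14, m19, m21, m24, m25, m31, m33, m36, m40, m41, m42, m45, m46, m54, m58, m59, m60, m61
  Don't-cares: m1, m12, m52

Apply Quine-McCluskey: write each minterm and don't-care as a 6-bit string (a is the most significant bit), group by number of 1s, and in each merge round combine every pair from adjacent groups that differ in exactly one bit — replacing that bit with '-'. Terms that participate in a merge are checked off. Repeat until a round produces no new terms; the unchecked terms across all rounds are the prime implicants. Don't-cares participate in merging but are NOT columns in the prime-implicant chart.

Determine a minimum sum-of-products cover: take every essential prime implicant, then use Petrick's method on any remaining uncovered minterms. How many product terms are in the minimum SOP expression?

size-2^0 implicants → 000000(✓)  000001(✓)  000010(✓)  000011(✓)  000100(✓)  000101(✓)  000111(✓)  001000(✓)  001001(✓)  001010(✓)  001100(✓)  001110(✓)  010011(✓)  010101(✓)  011000(✓)  011001(✓)  011111  100001(✓)  100100(✓)  101000(✓)  101001(✓)  101010(✓)  101101(✓)  101110(✓)  110100(✓)  110110(✓)  111010(✓)  111011(✓)  111100(✓)  111101(✓)
size-2^1 implicants → -00001(✓)  -00100  -01000(✓)  -01001(✓)  -01010(✓)  -01110(✓)  0-0011  0-0101  0-1000(✓)  0-1001(✓)  00-000(✓)  00-001(✓)  00-010(✓)  00-100(✓)  000-00(✓)  000-01(✓)  000-11(✓)  0000-0(✓)  0000-1(✓)  00000-(✓)  00001-(✓)  0001-1(✓)  00010-(✓)  001-00(✓)  001-10(✓)  0010-0(✓)  00100-(✓)  0011-0(✓)  01100-(✓)  1-0100  1-1010  1-1101  10-001(✓)  101-01  101-10(✓)  1010-0(✓)  10100-(✓)  11-100  1101-0  11101-  11110-
size-2^2 implicants → -0-001  -01-10  -010-0  -0100-  0-100-  00--00  00-0-0  00-00-  000--1  000-0-  0000--  001--0
Unchecked terms (primes): -0-001, -00100, -01-10, -010-0, -0100-, 0-0011, 0-0101, 0-100-, 00--00, 00-0-0, 00-00-, 000--1, 000-0-, 0000--, 001--0, 011111, 1-0100, 1-1010, 1-1101, 101-01, 11-100, 1101-0, 11101-, 11110-
Minterm coverage:
  m0 ⊆ 00--00,00-0-0,00-00-,000-0-,0000--
  m2 ⊆ 00-0-0,0000--
  m3 ⊆ 0-0011,000--1,0000--
  m4 ⊆ -00100,00--00,000-0-
  m5 ⊆ 0-0101,000--1,000-0-
  m7 ⊆ 000--1 [E]
  m8 ⊆ -010-0,-0100-,0-100-,00--00,00-0-0,00-00-,001--0
  m9 ⊆ -0-001,-0100-,0-100-,00-00-
  m10 ⊆ -01-10,-010-0,00-0-0,001--0
  m14 ⊆ -01-10,001--0
  m19 ⊆ 0-0011 [E]
  m21 ⊆ 0-0101 [E]
  m24 ⊆ 0-100- [E]
  m25 ⊆ 0-100- [E]
  m31 ⊆ 011111 [E]
  m33 ⊆ -0-001 [E]
  m36 ⊆ -00100,1-0100
  m40 ⊆ -010-0,-0100-
  m41 ⊆ -0-001,-0100-,101-01
  m42 ⊆ -01-10,-010-0,1-1010
  m45 ⊆ 1-1101,101-01
  m46 ⊆ -01-10 [E]
  m54 ⊆ 1101-0 [E]
  m58 ⊆ 1-1010,11101-
  m59 ⊆ 11101- [E]
  m60 ⊆ 11-100,11110-
  m61 ⊆ 1-1101,11110-
E = {-0-001, -01-10, 0-0011, 0-0101, 0-100-, 000--1, 011111, 1101-0, 11101-}
Petrick residual → -00100, -010-0, 00-0-0, 1-1101, 11-100
Cover = b'd'e'f + b'c'de'f' + b'cef' + b'cd'f' + a'c'd'ef + a'c'de'f + a'cd'e' + a'b'd'f' + a'b'c'f + a'bcdef + acde'f + abde'f' + abc'df' + abcd'e  |cover|=14

14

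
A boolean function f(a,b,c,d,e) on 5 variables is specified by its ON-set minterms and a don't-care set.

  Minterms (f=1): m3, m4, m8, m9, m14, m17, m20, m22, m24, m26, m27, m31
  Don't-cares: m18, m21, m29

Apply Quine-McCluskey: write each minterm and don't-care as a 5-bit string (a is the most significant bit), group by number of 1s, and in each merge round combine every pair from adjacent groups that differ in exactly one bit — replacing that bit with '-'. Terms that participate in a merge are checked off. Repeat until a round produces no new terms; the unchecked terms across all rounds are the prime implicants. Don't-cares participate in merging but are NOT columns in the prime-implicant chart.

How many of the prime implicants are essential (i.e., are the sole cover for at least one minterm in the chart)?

size-2^0 implicants → 00011  00100(✓)  01000(✓)  01001(✓)  01110  10001(✓)  10010(✓)  10100(✓)  10101(✓)  10110(✓)  11000(✓)  11010(✓)  11011(✓)  11101(✓)  11111(✓)
size-2^1 implicants → -0100  -1000  0100-  1-010  1-101  10-01  10-10  101-0  1010-  11-11  110-0  1101-  111-1
Unchecked terms (primes): -0100, -1000, 00011, 0100-, 01110, 1-010, 1-101, 10-01, 10-10, 101-0, 1010-, 11-11, 110-0, 1101-, 111-1
Minterm coverage:
  m3 ⊆ 00011 [E]
  m4 ⊆ -0100 [E]
  m8 ⊆ -1000,0100-
  m9 ⊆ 0100- [E]
  m14 ⊆ 01110 [E]
  m17 ⊆ 10-01 [E]
  m20 ⊆ -0100,101-0,1010-
  m22 ⊆ 10-10,101-0
  m24 ⊆ -1000,110-0
  m26 ⊆ 1-010,110-0,1101-
  m27 ⊆ 11-11,1101-
  m31 ⊆ 11-11,111-1
E = {-0100, 00011, 0100-, 01110, 10-01}

5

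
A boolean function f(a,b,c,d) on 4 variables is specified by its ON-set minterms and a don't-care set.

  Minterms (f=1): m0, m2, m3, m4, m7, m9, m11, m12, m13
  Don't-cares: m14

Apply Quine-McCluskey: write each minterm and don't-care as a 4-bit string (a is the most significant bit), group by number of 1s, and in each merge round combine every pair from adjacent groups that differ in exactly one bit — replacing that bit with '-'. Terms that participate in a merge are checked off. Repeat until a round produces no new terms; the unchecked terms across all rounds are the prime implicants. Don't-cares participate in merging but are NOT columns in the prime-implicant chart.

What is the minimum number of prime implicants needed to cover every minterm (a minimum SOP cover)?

5

[col 0] 0000*, 0010*, 0011*, 0100*, 0111*, 1001*, 1011*, 1100*, 1101*, 1110*
[col 1] -011, -100, 0-00, 0-11, 00-0, 001-, 1-01, 10-1, 11-0, 110-
Prime implicants: -011, -100, 0-00, 0-11, 00-0, 001-, 1-01, 10-1, 11-0, 110-
PI chart (minterm → PIs covering it):
  0 | 0-00,00-0
  2 | 00-0,001-
  3 | -011,0-11,001-
  4 | -100,0-00
  7 | 0-11  (sole → essential)
  9 | 1-01,10-1
  11 | -011,10-1
  12 | -100,11-0,110-
  13 | 1-01,110-
Essential prime implicants: 0-11
Petrick residual → -011, -100, 00-0, 1-01
Minimum SOP uses 5 PIs: b'cd + bc'd' + a'cd + a'b'd' + ac'd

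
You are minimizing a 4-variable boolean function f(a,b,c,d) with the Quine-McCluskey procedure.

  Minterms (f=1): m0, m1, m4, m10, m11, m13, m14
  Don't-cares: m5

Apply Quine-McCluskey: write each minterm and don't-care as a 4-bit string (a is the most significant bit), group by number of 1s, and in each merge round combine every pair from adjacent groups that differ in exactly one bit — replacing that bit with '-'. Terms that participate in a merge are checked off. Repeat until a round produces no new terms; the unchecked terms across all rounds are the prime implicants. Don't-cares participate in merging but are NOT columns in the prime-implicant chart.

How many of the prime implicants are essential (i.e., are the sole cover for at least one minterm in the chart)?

Round 0: 0000✓ 0001✓ 0100✓ 0101✓ 1010✓ 1011✓ 1101✓ 1110✓
Round 1: -101 0-00✓ 0-01✓ 000-✓ 010-✓ 1-10 101-
Round 2: 0-0-
PIs = {-101, 0-0-, 1-10, 101-}
Coverage chart:
  m0: 0-0- ←essential
  m1: 0-0- ←essential
  m4: 0-0- ←essential
  m10: 1-10,101-
  m11: 101- ←essential
  m13: -101 ←essential
  m14: 1-10 ←essential
Essential: -101, 0-0-, 1-10, 101-

4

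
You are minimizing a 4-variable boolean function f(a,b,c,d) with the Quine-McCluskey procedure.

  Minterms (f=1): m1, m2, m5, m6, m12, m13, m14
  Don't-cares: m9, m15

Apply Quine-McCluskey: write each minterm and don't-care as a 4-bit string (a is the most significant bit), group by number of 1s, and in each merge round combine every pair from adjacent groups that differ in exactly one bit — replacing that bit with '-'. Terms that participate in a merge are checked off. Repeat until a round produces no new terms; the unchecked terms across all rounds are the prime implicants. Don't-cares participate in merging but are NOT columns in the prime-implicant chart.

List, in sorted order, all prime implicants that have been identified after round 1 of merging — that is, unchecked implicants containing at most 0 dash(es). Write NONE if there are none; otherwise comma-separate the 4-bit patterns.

Round 0: 0001✓ 0010✓ 0101✓ 0110✓ 1001✓ 1100✓ 1101✓ 1110✓ 1111✓
Round 1: -001✓ -101✓ -110 0-01✓ 0-10 1-01✓ 11-0✓ 11-1✓ 110-✓ 111-✓
Round 2: --01 11--
PIs = {--01, -110, 0-10, 11--}

NONE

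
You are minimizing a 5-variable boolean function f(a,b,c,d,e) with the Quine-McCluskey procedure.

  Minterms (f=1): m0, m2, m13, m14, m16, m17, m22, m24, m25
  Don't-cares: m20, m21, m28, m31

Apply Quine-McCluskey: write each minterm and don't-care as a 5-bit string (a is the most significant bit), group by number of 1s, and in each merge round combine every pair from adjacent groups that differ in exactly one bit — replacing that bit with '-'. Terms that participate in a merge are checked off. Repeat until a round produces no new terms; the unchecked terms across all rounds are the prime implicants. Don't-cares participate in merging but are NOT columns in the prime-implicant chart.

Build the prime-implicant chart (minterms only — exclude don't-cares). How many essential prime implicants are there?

5

Round 0: 00000✓ 00010✓ 01101 01110 10000✓ 10001✓ 10100✓ 10101✓ 10110✓ 11000✓ 11001✓ 11100✓ 11111
Round 1: -0000 000-0 1-000✓ 1-001✓ 1-100✓ 10-00✓ 10-01✓ 1000-✓ 101-0 1010-✓ 11-00✓ 1100-✓
Round 2: 1--00 1-00- 10-0-
PIs = {-0000, 000-0, 01101, 01110, 1--00, 1-00-, 10-0-, 101-0, 11111}
Coverage chart:
  m0: -0000,000-0
  m2: 000-0 ←essential
  m13: 01101 ←essential
  m14: 01110 ←essential
  m16: -0000,1--00,1-00-,10-0-
  m17: 1-00-,10-0-
  m22: 101-0 ←essential
  m24: 1--00,1-00-
  m25: 1-00- ←essential
Essential: 000-0, 01101, 01110, 1-00-, 101-0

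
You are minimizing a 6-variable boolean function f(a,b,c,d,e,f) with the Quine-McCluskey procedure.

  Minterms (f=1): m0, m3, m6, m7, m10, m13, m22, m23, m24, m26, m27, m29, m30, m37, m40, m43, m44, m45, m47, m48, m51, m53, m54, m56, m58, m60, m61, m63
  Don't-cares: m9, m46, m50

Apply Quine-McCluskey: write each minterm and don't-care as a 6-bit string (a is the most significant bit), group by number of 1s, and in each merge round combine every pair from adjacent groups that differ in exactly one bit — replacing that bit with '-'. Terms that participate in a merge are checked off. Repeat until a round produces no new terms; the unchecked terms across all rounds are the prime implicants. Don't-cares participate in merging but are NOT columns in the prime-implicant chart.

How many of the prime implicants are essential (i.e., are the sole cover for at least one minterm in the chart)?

13

Round 0: 000000 000011✓ 000110✓ 000111✓ 001001✓ 001010✓ 001101✓ 010110✓ 010111✓ 011000✓ 011010✓ 011011✓ 011101✓ 011110✓ 100101✓ 101000✓ 101011✓ 101100✓ 101101✓ 101110✓ 101111✓ 110000✓ 110010✓ 110011✓ 110101✓ 110110✓ 111000✓ 111010✓ 111100✓ 111101✓ 111111✓
Round 1: -01101✓ -10110 -11000✓ -11010✓ -11101✓ 0-0110✓ 0-0111✓ 0-1010 0-1101✓ 000-11 00011-✓ 001-01 01-110 01011-✓ 011-10 0110-0✓ 01101- 1-0101✓ 1-1000✓ 1-1100✓ 1-1101✓ 1-1111✓ 10-101✓ 101-00✓ 101-11 1011-0✓ 1011-1✓ 10110-✓ 10111-✓ 11-000✓ 11-010✓ 11-101✓ 110-10 1100-0✓ 11001- 111-00✓ 1110-0✓ 1111-1✓ 11110-✓
Round 2: --1101 -110-0 0-011- 1--101 1-1-00 1-11-1 1-110- 1011-- 11-0-0
PIs = {--1101, -10110, -110-0, 0-011-, 0-1010, 000-11, 000000, 001-01, 01-110, 011-10, 01101-, 1--101, 1-1-00, 1-11-1, 1-110-, 101-11, 1011--, 11-0-0, 110-10, 11001-}
Coverage chart:
  m0: 000000 ←essential
  m3: 000-11 ←essential
  m6: 0-011- ←essential
  m7: 0-011-,000-11
  m10: 0-1010 ←essential
  m13: --1101,001-01
  m22: -10110,0-011-,01-110
  m23: 0-011- ←essential
  m24: -110-0 ←essential
  m26: -110-0,0-1010,011-10,01101-
  m27: 01101- ←essential
  m29: --1101 ←essential
  m30: 01-110,011-10
  m37: 1--101 ←essential
  m40: 1-1-00 ←essential
  m43: 101-11 ←essential
  m44: 1-1-00,1-110-,1011--
  m45: --1101,1--101,1-11-1,1-110-,1011--
  m47: 1-11-1,101-11,1011--
  m48: 11-0-0 ←essential
  m51: 11001- ←essential
  m53: 1--101 ←essential
  m54: -10110,110-10
  m56: -110-0,1-1-00,11-0-0
  m58: -110-0,11-0-0
  m60: 1-1-00,1-110-
  m61: --1101,1--101,1-11-1,1-110-
  m63: 1-11-1 ←essential
Essential: --1101, -110-0, 0-011-, 0-1010, 000-11, 000000, 01101-, 1--101, 1-1-00, 1-11-1, 101-11, 11-0-0, 11001-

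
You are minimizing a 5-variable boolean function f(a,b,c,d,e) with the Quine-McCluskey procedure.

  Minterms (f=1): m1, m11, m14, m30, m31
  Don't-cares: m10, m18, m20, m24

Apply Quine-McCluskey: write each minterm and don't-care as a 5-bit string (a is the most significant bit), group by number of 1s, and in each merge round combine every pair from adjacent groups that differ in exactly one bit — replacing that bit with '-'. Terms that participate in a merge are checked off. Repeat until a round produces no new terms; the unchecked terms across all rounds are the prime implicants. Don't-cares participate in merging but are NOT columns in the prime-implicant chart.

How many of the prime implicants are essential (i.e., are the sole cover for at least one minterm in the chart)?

Round 0: 00001 01010✓ 01011✓ 01110✓ 10010 10100 11000 11110✓ 11111✓
Round 1: -1110 01-10 0101- 1111-
PIs = {-1110, 00001, 01-10, 0101-, 10010, 10100, 11000, 1111-}
Coverage chart:
  m1: 00001 ←essential
  m11: 0101- ←essential
  m14: -1110,01-10
  m30: -1110,1111-
  m31: 1111- ←essential
Essential: 00001, 0101-, 1111-

3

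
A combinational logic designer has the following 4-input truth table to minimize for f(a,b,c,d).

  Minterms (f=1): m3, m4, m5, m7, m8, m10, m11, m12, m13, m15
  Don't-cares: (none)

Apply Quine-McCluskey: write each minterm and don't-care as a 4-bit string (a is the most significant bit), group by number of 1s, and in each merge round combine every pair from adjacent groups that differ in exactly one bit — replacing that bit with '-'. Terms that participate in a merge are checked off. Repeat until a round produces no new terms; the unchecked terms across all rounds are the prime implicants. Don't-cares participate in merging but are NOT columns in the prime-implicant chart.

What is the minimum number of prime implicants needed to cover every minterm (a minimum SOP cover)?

size-2^0 implicants → 0011(✓)  0100(✓)  0101(✓)  0111(✓)  1000(✓)  1010(✓)  1011(✓)  1100(✓)  1101(✓)  1111(✓)
size-2^1 implicants → -011(✓)  -100(✓)  -101(✓)  -111(✓)  0-11(✓)  01-1(✓)  010-(✓)  1-00  1-11(✓)  10-0  101-  11-1(✓)  110-(✓)
size-2^2 implicants → --11  -1-1  -10-
Unchecked terms (primes): --11, -1-1, -10-, 1-00, 10-0, 101-
Minterm coverage:
  m3 ⊆ --11 [E]
  m4 ⊆ -10- [E]
  m5 ⊆ -1-1,-10-
  m7 ⊆ --11,-1-1
  m8 ⊆ 1-00,10-0
  m10 ⊆ 10-0,101-
  m11 ⊆ --11,101-
  m12 ⊆ -10-,1-00
  m13 ⊆ -1-1,-10-
  m15 ⊆ --11,-1-1
E = {--11, -10-}
Petrick residual → 10-0
Cover = cd + bc' + ab'd'  |cover|=3

3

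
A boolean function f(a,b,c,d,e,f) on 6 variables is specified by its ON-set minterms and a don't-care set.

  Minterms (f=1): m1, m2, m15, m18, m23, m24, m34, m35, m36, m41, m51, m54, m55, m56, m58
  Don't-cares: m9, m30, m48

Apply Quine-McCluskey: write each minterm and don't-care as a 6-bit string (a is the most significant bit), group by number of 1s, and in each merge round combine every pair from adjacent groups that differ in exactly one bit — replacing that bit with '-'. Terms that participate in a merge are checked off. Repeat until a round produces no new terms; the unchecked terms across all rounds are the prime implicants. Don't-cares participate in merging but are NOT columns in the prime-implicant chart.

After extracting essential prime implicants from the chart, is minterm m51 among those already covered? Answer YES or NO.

NO

Round 0: 000001✓ 000010✓ 001001✓ 001111 010010✓ 010111✓ 011000✓ 011110 100010✓ 100011✓ 100100 101001✓ 110000✓ 110011✓ 110110✓ 110111✓ 111000✓ 111010✓
Round 1: -00010 -01001 -10111 -11000 0-0010 00-001 1-0011 10001- 11-000 110-11 11011- 1110-0
PIs = {-00010, -01001, -10111, -11000, 0-0010, 00-001, 001111, 011110, 1-0011, 10001-, 100100, 11-000, 110-11, 11011-, 1110-0}
Coverage chart:
  m1: 00-001 ←essential
  m2: -00010,0-0010
  m15: 001111 ←essential
  m18: 0-0010 ←essential
  m23: -10111 ←essential
  m24: -11000 ←essential
  m34: -00010,10001-
  m35: 1-0011,10001-
  m36: 100100 ←essential
  m41: -01001 ←essential
  m51: 1-0011,110-11
  m54: 11011- ←essential
  m55: -10111,110-11,11011-
  m56: -11000,11-000,1110-0
  m58: 1110-0 ←essential
Essential: -01001, -10111, -11000, 0-0010, 00-001, 001111, 100100, 11011-, 1110-0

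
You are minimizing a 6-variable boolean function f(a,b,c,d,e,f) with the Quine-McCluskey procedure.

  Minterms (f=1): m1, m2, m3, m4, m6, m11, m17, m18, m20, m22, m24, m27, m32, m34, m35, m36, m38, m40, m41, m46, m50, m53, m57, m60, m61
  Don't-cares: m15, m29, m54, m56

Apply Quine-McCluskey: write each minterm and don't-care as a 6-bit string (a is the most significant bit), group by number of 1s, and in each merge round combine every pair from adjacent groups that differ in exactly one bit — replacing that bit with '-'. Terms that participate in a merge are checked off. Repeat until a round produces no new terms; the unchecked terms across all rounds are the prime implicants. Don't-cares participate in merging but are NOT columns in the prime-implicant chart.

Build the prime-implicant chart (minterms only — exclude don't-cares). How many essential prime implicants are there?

10

Round 0: 000001✓ 000010✓ 000011✓ 000100✓ 000110✓ 001011✓ 001111✓ 010001✓ 010010✓ 010100✓ 010110✓ 011000✓ 011011✓ 011101✓ 100000✓ 100010✓ 100011✓ 100100✓ 100110✓ 101000✓ 101001✓ 101110✓ 110010✓ 110101✓ 110110✓ 111000✓ 111001✓ 111100✓ 111101✓
Round 1: -00010✓ -00011✓ -00100✓ -00110✓ -10010✓ -10110✓ -11000 -11101 0-0001 0-0010✓ 0-0100✓ 0-0110✓ 0-1011 00-011 000-10✓ 0000-1 00001-✓ 0001-0✓ 001-11 010-10✓ 0101-0✓ 1-0010✓ 1-0110✓ 1-1000✓ 1-1001✓ 10-000 10-110 100-00✓ 100-10✓ 1000-0✓ 10001-✓ 1001-0✓ 10100-✓ 11-101 110-10✓ 111-00✓ 111-01✓ 11100-✓ 11110-✓
Round 2: --0010✓ --0110✓ -00-10✓ -0001- -001-0 -10-10✓ 0-0-10✓ 0-01-0 1-0-10✓ 1-100- 100--0 111-0-
Round 3: --0-10
PIs = {--0-10, -0001-, -001-0, -11000, -11101, 0-0001, 0-01-0, 0-1011, 00-011, 0000-1, 001-11, 1-100-, 10-000, 10-110, 100--0, 11-101, 111-0-}
Coverage chart:
  m1: 0-0001,0000-1
  m2: --0-10,-0001-
  m3: -0001-,00-011,0000-1
  m4: -001-0,0-01-0
  m6: --0-10,-001-0,0-01-0
  m11: 0-1011,00-011,001-11
  m17: 0-0001 ←essential
  m18: --0-10 ←essential
  m20: 0-01-0 ←essential
  m22: --0-10,0-01-0
  m24: -11000 ←essential
  m27: 0-1011 ←essential
  m32: 10-000,100--0
  m34: --0-10,-0001-,100--0
  m35: -0001- ←essential
  m36: -001-0,100--0
  m38: --0-10,-001-0,10-110,100--0
  m40: 1-100-,10-000
  m41: 1-100- ←essential
  m46: 10-110 ←essential
  m50: --0-10 ←essential
  m53: 11-101 ←essential
  m57: 1-100-,111-0-
  m60: 111-0- ←essential
  m61: -11101,11-101,111-0-
Essential: --0-10, -0001-, -11000, 0-0001, 0-01-0, 0-1011, 1-100-, 10-110, 11-101, 111-0-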